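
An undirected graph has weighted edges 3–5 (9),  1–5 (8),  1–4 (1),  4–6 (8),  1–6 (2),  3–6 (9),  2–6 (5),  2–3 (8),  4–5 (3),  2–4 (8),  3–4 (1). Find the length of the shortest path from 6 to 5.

6

Some routes from 6 to 5:
6 → 1 → 4 → 5: 2 + 1 + 3 = 6
6 → 4 → 5: 8 + 3 = 11
6 → 1 → 5: 2 + 8 = 10
6 → 1 → 4 → 3 → 5: 2 + 1 + 1 + 9 = 13
6 → 3 → 4 → 5: 9 + 1 + 3 = 13
Best route has total 6.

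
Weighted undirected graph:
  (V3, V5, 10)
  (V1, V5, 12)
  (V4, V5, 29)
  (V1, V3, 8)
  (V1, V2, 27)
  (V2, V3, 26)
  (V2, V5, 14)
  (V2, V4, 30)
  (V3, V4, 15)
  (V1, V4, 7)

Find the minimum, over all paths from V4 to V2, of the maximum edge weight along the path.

Comparing a few candidate routes:
V4 → V1 → V5 → V2: max(7, 12, 14) = 14
V4 → V1 → V3 → V5 → V2: max(7, 8, 10, 14) = 14
V4 → V3 → V1 → V5 → V2: max(15, 8, 12, 14) = 15
Best route has worst link 14.

14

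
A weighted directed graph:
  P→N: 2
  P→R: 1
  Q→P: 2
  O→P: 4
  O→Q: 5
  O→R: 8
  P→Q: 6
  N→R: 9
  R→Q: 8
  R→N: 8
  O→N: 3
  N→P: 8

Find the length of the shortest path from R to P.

10

Routes from R to P:
R - Q - P: 8 + 2 = 10
R - N - P: 8 + 8 = 16
The minimum is 10.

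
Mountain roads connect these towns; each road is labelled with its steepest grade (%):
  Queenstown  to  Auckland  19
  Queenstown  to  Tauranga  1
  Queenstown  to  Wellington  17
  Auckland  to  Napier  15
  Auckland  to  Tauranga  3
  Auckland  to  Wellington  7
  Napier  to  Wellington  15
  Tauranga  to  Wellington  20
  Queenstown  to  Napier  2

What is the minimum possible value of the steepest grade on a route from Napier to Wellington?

A few of the Napier→Wellington routes:
Napier-Queenstown-Tauranga-Auckland-Wellington: max(2, 1, 3, 7) = 7
Napier-Wellington: max(15) = 15
Napier-Auckland-Wellington: max(15, 7) = 15
Napier-Queenstown-Wellington: max(2, 17) = 17
The minimum achievable maximum is 7%.

7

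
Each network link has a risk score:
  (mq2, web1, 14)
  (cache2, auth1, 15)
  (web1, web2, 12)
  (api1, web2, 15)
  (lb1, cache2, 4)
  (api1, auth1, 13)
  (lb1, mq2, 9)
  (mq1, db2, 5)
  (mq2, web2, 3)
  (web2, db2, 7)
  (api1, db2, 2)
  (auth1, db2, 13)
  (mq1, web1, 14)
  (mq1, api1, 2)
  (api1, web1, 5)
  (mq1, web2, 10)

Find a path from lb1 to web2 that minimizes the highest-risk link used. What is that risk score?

Comparing a few candidate routes:
lb1-mq2-web1-mq1-api1-auth1-db2-web2: max(9, 14, 14, 2, 13, 13, 7) = 14
lb1-mq2-web1-mq1-web2: max(9, 14, 14, 10) = 14
lb1-mq2-web2: max(9, 3) = 9
lb1-mq2-web1-mq1-db2-web2: max(9, 14, 14, 5, 7) = 14
Best route has worst link 9.

9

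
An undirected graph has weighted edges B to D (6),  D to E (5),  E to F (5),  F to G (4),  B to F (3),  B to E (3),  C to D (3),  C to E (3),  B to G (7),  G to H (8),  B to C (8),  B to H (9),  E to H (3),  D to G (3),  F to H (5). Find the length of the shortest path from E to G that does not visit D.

9

Some routes from E to G avoiding D:
E - F - G: 5 + 4 = 9
E - B - F - G: 3 + 3 + 4 = 10
E - B - G: 3 + 7 = 10
The minimum is 9.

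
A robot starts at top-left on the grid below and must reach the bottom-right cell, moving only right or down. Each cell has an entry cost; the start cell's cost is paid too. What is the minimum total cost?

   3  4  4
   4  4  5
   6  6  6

22

Best path: r0c0→r0c1→r0c2→r1c2→r2c2
Cost: 3 + 4 + 4 + 5 + 6 = 22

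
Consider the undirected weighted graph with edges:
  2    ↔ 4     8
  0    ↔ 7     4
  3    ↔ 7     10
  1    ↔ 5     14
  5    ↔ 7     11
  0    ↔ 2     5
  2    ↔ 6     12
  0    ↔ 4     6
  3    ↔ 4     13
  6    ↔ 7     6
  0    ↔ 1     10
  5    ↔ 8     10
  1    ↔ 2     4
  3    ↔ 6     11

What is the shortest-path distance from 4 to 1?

Comparing a few candidate routes:
4 → 2 → 1: 8 + 4 = 12
4 → 2 → 0 → 1: 8 + 5 + 10 = 23
4 → 0 → 1: 6 + 10 = 16
4 → 0 → 2 → 1: 6 + 5 + 4 = 15
Best route has total 12.

12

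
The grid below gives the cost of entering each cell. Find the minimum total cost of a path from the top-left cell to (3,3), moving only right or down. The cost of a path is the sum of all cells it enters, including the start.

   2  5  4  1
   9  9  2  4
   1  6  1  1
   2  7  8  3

18

Path [0,0] [0,1] [0,2] [1,2] [2,2] [2,3] [3,3]: 2 + 5 + 4 + 2 + 1 + 1 + 3 = 18.
(Top row then right column would cost 20.)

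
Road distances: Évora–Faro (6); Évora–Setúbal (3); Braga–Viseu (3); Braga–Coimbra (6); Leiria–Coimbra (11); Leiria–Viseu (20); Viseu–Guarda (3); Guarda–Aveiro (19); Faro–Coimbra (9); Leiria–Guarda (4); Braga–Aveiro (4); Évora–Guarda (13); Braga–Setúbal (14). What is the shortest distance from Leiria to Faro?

20

Some routes from Leiria to Faro:
Leiria - Guarda - Viseu - Braga - Coimbra - Faro: 4 + 3 + 3 + 6 + 9 = 25
Leiria - Viseu - Braga - Coimbra - Faro: 20 + 3 + 6 + 9 = 38
Leiria - Guarda - Évora - Faro: 4 + 13 + 6 = 23
Leiria - Guarda - Viseu - Braga - Setúbal - Évora - Faro: 4 + 3 + 3 + 14 + 3 + 6 = 33
Leiria - Coimbra - Faro: 11 + 9 = 20
Best route has total 20.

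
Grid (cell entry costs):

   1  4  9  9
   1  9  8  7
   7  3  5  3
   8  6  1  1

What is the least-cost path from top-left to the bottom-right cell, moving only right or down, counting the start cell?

Cheapest: (0,0) → (1,0) → (2,0) → (2,1) → (2,2) → (3,2) → (3,3)
  1 + 1 + 7 + 3 + 5 + 1 + 1 = 19
(Top row then right column would cost 34.)

19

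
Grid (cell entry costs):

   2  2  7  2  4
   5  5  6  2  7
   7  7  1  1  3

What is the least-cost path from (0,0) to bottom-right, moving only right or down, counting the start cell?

19

Path r0c0 → r0c1 → r0c2 → r0c3 → r1c3 → r2c3 → r2c4: 2 + 2 + 7 + 2 + 2 + 1 + 3 = 19.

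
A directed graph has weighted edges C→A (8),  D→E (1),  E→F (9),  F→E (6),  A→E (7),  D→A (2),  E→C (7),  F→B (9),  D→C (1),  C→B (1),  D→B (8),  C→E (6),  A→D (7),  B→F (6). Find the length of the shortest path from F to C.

Routes from F to C:
F - E - C: 6 + 7 = 13
The minimum is 13.

13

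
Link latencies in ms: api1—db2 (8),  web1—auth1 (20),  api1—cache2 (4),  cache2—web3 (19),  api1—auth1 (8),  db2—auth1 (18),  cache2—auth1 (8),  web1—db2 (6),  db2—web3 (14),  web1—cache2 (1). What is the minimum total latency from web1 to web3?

Some routes from web1 to web3:
web1-db2-web3: 6 + 14 = 20
web1-cache2-auth1-db2-web3: 1 + 8 + 18 + 14 = 41
web1-cache2-auth1-api1-db2-web3: 1 + 8 + 8 + 8 + 14 = 39
web1-db2-api1-cache2-web3: 6 + 8 + 4 + 19 = 37
web1-cache2-api1-db2-web3: 1 + 4 + 8 + 14 = 27
web1-cache2-web3: 1 + 19 = 20
Shortest: 20 ms.

20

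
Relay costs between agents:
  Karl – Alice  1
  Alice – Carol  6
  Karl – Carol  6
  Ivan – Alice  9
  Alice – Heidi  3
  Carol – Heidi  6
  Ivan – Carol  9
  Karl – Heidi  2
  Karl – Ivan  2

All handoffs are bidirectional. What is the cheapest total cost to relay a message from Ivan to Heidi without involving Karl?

Candidate routes:
Ivan → Carol → Alice → Heidi: 9 + 6 + 3 = 18
Ivan → Alice → Carol → Heidi: 9 + 6 + 6 = 21
Ivan → Carol → Heidi: 9 + 6 = 15
Ivan → Alice → Heidi: 9 + 3 = 12
The minimum is 12.

12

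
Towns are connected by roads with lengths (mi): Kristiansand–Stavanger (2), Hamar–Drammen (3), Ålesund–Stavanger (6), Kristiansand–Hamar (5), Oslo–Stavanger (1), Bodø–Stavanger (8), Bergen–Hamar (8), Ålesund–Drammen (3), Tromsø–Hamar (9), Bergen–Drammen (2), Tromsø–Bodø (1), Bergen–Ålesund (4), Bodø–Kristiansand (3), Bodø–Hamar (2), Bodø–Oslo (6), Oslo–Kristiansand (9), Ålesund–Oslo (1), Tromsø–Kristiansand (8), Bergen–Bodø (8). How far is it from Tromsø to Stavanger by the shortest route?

A few of the Tromsø→Stavanger routes:
Tromsø→Bodø→Oslo→Stavanger: 1 + 6 + 1 = 8
Tromsø→Bodø→Stavanger: 1 + 8 = 9
Tromsø→Bodø→Kristiansand→Stavanger: 1 + 3 + 2 = 6
Tromsø→Kristiansand→Stavanger: 8 + 2 = 10
Best route has total 6 mi.

6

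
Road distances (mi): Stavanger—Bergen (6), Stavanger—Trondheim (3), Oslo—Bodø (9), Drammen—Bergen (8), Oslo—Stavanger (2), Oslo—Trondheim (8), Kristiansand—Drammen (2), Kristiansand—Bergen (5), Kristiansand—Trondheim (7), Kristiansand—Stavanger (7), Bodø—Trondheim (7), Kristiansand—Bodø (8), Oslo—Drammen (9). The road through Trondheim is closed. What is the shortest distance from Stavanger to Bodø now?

11

Checking several routes:
Stavanger → Kristiansand → Bodø: 7 + 8 = 15
Stavanger → Bergen → Kristiansand → Bodø: 6 + 5 + 8 = 19
Stavanger → Oslo → Bodø: 2 + 9 = 11
Stavanger → Kristiansand → Drammen → Oslo → Bodø: 7 + 2 + 9 + 9 = 27
Stavanger → Oslo → Drammen → Kristiansand → Bodø: 2 + 9 + 2 + 8 = 21
Stavanger → Bergen → Drammen → Kristiansand → Bodø: 6 + 8 + 2 + 8 = 24
The minimum is 11 mi.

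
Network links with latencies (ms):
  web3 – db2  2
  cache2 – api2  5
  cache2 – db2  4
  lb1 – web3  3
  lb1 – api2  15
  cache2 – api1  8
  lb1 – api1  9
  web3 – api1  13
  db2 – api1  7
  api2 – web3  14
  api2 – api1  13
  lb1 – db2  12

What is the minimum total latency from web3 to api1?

9

Some routes from web3 to api1:
web3 → db2 → cache2 → api1: 2 + 4 + 8 = 14
web3 → api1: 13
web3 → lb1 → api1: 3 + 9 = 12
web3 → db2 → api1: 2 + 7 = 9
Shortest: 9 ms.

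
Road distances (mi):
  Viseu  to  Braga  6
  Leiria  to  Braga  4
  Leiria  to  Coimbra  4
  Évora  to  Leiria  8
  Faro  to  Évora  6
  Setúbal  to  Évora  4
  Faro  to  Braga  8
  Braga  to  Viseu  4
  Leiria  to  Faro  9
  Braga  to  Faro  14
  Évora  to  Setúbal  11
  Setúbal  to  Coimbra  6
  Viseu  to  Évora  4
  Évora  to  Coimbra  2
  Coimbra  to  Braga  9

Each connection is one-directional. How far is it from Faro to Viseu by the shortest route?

12

Candidate routes:
Faro -> Évora -> Coimbra -> Braga -> Viseu: 6 + 2 + 9 + 4 = 21
Faro -> Braga -> Viseu: 8 + 4 = 12
Faro -> Évora -> Setúbal -> Coimbra -> Braga -> Viseu: 6 + 11 + 6 + 9 + 4 = 36
Faro -> Évora -> Leiria -> Braga -> Viseu: 6 + 8 + 4 + 4 = 22
Faro -> Évora -> Leiria -> Coimbra -> Braga -> Viseu: 6 + 8 + 4 + 9 + 4 = 31
Best route has total 12 mi.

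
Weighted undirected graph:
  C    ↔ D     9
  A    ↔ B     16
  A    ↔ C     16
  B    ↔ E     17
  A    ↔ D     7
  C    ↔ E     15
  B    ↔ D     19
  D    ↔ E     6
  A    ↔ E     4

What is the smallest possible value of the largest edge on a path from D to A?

6

Comparing a few candidate routes:
D-C-E-A: max(9, 15, 4) = 15
D-E-A: max(6, 4) = 6
D-A: max(7) = 7
Smallest bottleneck: 6.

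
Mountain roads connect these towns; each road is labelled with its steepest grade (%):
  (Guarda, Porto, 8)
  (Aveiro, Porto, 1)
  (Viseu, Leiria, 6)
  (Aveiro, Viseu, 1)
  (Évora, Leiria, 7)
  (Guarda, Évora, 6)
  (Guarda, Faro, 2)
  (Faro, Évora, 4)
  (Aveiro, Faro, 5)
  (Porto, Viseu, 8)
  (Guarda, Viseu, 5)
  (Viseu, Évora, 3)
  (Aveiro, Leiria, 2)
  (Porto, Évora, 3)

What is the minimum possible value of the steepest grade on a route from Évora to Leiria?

Some routes from Évora to Leiria:
Évora → Viseu → Guarda → Faro → Aveiro → Leiria: max(3, 5, 2, 5, 2) = 5
Évora → Guarda → Faro → Aveiro → Leiria: max(6, 2, 5, 2) = 6
Évora → Faro → Guarda → Viseu → Aveiro → Leiria: max(4, 2, 5, 1, 2) = 5
Évora → Faro → Aveiro → Leiria: max(4, 5, 2) = 5
Évora → Porto → Aveiro → Leiria: max(3, 1, 2) = 3
Évora → Viseu → Aveiro → Leiria: max(3, 1, 2) = 3
Smallest bottleneck: 3%.

3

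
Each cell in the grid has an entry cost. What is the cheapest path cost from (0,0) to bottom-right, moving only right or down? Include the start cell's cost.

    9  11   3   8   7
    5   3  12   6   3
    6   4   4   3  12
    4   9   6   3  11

Best path: [0,0] -> [1,0] -> [1,1] -> [2,1] -> [2,2] -> [2,3] -> [3,3] -> [3,4]
Cost: 9 + 5 + 3 + 4 + 4 + 3 + 3 + 11 = 42
(Top row then right column would cost 64.)

42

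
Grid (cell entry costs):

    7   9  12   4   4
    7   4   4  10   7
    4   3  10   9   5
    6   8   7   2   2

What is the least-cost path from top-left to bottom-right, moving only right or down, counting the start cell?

40

Best path: (0,0)→(1,0)→(1,1)→(2,1)→(3,1)→(3,2)→(3,3)→(3,4)
Cost: 7 + 7 + 4 + 3 + 8 + 7 + 2 + 2 = 40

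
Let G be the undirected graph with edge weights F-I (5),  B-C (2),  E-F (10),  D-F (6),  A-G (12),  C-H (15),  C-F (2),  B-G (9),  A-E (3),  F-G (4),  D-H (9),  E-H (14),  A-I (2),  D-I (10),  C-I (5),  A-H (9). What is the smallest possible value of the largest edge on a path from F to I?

Some routes from F to I:
F-C-I: max(2, 5) = 5
F-D-H-A-I: max(6, 9, 9, 2) = 9
F-G-B-C-I: max(4, 9, 2, 5) = 9
F-E-A-I: max(10, 3, 2) = 10
F-I: max(5) = 5
The minimum achievable maximum is 5.

5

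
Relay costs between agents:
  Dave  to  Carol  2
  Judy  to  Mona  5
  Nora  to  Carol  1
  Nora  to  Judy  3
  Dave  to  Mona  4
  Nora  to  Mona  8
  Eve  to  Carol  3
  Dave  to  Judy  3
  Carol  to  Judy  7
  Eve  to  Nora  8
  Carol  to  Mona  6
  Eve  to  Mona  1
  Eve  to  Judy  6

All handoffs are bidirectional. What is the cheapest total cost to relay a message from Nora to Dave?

3

Some routes from Nora to Dave:
Nora-Carol-Eve-Mona-Dave: 1 + 3 + 1 + 4 = 9
Nora-Judy-Dave: 3 + 3 = 6
Nora-Carol-Dave: 1 + 2 = 3
Nora-Carol-Judy-Dave: 1 + 7 + 3 = 11
Best route has total 3.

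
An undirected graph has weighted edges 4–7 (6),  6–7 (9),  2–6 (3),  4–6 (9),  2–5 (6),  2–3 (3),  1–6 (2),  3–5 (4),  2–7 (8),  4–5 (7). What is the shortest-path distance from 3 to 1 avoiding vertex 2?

22

Candidate routes:
3-5-4-6-1: 4 + 7 + 9 + 2 = 22
3-5-4-7-6-1: 4 + 7 + 6 + 9 + 2 = 28
Shortest: 22.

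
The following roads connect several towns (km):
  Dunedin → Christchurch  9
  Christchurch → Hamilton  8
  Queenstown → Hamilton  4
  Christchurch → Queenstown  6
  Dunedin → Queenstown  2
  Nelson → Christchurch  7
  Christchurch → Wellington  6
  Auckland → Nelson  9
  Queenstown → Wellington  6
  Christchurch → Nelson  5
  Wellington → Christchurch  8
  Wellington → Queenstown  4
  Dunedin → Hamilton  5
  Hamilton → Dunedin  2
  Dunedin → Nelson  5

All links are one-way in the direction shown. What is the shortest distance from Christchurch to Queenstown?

6

Candidate routes:
Christchurch - Wellington - Queenstown: 6 + 4 = 10
Christchurch - Queenstown: 6
Christchurch - Hamilton - Dunedin - Queenstown: 8 + 2 + 2 = 12
The minimum is 6 km.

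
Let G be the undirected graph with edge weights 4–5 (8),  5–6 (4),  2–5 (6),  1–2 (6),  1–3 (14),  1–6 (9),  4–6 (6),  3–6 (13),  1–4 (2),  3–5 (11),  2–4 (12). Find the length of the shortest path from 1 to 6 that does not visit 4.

9

Candidate routes:
1 -> 3 -> 5 -> 6: 14 + 11 + 4 = 29
1 -> 2 -> 5 -> 6: 6 + 6 + 4 = 16
1 -> 2 -> 5 -> 3 -> 6: 6 + 6 + 11 + 13 = 36
1 -> 3 -> 6: 14 + 13 = 27
1 -> 6: 9
Best route has total 9.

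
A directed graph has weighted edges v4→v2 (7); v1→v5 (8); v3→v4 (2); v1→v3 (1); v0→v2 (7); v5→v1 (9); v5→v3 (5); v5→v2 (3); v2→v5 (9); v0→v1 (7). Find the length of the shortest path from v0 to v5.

15

Routes from v0 to v5:
v0 → v1 → v5: 7 + 8 = 15
v0 → v2 → v5: 7 + 9 = 16
v0 → v1 → v3 → v4 → v2 → v5: 7 + 1 + 2 + 7 + 9 = 26
Best route has total 15.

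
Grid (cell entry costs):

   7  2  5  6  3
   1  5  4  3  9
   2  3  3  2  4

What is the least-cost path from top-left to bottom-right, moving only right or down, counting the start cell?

22

Cheapest: r0c0 r1c0 r2c0 r2c1 r2c2 r2c3 r2c4
  7 + 1 + 2 + 3 + 3 + 2 + 4 = 22
For comparison, the top-then-right route costs 36.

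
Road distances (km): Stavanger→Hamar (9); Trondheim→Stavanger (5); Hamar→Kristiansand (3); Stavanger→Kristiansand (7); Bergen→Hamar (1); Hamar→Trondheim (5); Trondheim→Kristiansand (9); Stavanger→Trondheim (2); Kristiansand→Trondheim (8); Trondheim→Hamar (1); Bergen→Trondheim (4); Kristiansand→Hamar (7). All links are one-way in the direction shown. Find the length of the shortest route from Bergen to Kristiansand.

4

Checking several routes:
Bergen - Trondheim - Stavanger - Kristiansand: 4 + 5 + 7 = 16
Bergen - Trondheim - Hamar - Kristiansand: 4 + 1 + 3 = 8
Bergen - Trondheim - Kristiansand: 4 + 9 = 13
Bergen - Hamar - Kristiansand: 1 + 3 = 4
Bergen - Hamar - Trondheim - Kristiansand: 1 + 5 + 9 = 15
The minimum is 4 km.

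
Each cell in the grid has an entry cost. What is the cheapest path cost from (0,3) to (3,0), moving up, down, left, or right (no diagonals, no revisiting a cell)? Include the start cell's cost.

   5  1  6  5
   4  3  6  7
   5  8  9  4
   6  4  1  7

30

Best path: r0c3 → r0c2 → r0c1 → r1c1 → r1c0 → r2c0 → r3c0
Cost: 5 + 6 + 1 + 3 + 4 + 5 + 6 = 30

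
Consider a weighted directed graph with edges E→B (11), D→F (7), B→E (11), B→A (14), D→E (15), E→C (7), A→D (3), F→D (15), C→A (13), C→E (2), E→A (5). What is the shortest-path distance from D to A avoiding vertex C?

20

Paths from D to A avoiding C:
D - E - B - A: 15 + 11 + 14 = 40
D - E - A: 15 + 5 = 20
The minimum is 20.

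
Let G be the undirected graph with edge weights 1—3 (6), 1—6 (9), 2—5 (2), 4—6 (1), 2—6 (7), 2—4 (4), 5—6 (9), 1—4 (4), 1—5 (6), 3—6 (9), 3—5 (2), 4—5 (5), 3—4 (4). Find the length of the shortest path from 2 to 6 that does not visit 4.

Checking several routes:
2-6: 7
2-5-6: 2 + 9 = 11
2-5-3-6: 2 + 2 + 9 = 13
2-5-1-6: 2 + 6 + 9 = 17
Best route has total 7.

7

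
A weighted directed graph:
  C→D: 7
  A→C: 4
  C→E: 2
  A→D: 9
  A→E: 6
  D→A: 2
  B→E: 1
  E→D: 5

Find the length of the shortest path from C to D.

7

Routes from C to D:
C -> D: 7
C -> E -> D: 2 + 5 = 7
Shortest: 7.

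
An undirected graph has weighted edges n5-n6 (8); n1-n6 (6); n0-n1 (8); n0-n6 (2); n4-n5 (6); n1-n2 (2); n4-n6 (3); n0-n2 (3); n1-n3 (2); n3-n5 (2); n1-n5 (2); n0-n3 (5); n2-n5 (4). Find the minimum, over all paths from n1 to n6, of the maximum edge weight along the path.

Comparing a few candidate routes:
n1-n5-n2-n0-n6: max(2, 4, 3, 2) = 4
n1-n3-n5-n2-n0-n6: max(2, 2, 4, 3, 2) = 4
n1-n2-n0-n6: max(2, 3, 2) = 3
n1-n2-n5-n3-n0-n6: max(2, 4, 2, 5, 2) = 5
Best route has worst link 3.

3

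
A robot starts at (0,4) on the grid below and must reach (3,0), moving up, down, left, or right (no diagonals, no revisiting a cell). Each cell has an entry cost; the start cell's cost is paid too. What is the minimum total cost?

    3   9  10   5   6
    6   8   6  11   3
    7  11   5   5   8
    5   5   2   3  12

37

Take [0,4] [1,4] [2,4] [2,3] [3,3] [3,2] [3,1] [3,0] for a total of 6 + 3 + 8 + 5 + 3 + 2 + 5 + 5 = 37.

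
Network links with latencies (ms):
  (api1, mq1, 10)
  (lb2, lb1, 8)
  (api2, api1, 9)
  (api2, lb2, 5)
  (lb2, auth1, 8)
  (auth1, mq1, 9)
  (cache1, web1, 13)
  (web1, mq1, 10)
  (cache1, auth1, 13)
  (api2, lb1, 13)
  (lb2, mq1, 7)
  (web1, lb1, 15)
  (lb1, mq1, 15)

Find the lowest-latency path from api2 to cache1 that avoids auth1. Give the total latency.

35

A few of the api2→cache1 routes:
api2-lb1-lb2-mq1-web1-cache1: 13 + 8 + 7 + 10 + 13 = 51
api2-lb1-mq1-web1-cache1: 13 + 15 + 10 + 13 = 51
api2-lb2-mq1-web1-cache1: 5 + 7 + 10 + 13 = 35
api2-api1-mq1-web1-cache1: 9 + 10 + 10 + 13 = 42
api2-lb2-lb1-web1-cache1: 5 + 8 + 15 + 13 = 41
api2-lb1-web1-cache1: 13 + 15 + 13 = 41
Best route has total 35 ms.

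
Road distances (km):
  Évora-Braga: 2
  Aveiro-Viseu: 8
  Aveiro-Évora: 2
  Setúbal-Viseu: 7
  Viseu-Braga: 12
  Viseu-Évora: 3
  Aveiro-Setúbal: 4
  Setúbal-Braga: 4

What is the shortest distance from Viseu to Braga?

5

A few of the Viseu→Braga routes:
Viseu - Aveiro - Évora - Braga: 8 + 2 + 2 = 12
Viseu - Évora - Aveiro - Setúbal - Braga: 3 + 2 + 4 + 4 = 13
Viseu - Setúbal - Braga: 7 + 4 = 11
Viseu - Braga: 12
Viseu - Évora - Braga: 3 + 2 = 5
Viseu - Setúbal - Aveiro - Évora - Braga: 7 + 4 + 2 + 2 = 15
The minimum is 5 km.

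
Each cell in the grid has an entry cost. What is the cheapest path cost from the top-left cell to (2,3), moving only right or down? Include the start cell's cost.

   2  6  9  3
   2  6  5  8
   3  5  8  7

27

Path r0c0 -> r1c0 -> r2c0 -> r2c1 -> r2c2 -> r2c3: 2 + 2 + 3 + 5 + 8 + 7 = 27.
(Top row then right column would cost 35.)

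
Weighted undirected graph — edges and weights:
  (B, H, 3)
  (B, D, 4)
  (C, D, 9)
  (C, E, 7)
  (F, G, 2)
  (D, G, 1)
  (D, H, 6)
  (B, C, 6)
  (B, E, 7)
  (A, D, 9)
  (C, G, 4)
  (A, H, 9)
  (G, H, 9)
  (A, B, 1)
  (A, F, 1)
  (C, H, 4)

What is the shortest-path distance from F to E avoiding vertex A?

13

A few of the F→E routes:
F - G - D - B - E: 2 + 1 + 4 + 7 = 14
F - G - D - H - B - E: 2 + 1 + 6 + 3 + 7 = 19
F - G - C - B - E: 2 + 4 + 6 + 7 = 19
F - G - C - E: 2 + 4 + 7 = 13
F - G - D - C - E: 2 + 1 + 9 + 7 = 19
Shortest: 13.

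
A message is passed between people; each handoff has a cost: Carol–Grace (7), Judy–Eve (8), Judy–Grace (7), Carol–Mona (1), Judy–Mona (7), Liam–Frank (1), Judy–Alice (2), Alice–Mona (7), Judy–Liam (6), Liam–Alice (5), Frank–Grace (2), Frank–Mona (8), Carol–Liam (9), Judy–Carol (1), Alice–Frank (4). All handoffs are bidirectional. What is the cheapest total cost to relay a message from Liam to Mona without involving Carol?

A few of the Liam→Mona routes:
Liam→Judy→Mona: 6 + 7 = 13
Liam→Frank→Mona: 1 + 8 = 9
Liam→Frank→Alice→Mona: 1 + 4 + 7 = 12
Liam→Alice→Mona: 5 + 7 = 12
Best route has total 9.

9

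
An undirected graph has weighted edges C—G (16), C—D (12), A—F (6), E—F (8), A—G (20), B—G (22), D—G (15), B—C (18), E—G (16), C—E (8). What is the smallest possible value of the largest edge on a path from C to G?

Some routes from C to G:
C - G: max(16) = 16
C - D - G: max(12, 15) = 15
C - E - F - A - G: max(8, 8, 6, 20) = 20
C - E - G: max(8, 16) = 16
Best route has worst link 15.

15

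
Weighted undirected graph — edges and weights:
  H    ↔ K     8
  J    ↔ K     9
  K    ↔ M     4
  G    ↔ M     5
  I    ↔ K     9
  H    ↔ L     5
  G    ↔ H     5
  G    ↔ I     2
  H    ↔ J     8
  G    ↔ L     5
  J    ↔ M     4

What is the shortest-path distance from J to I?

Comparing a few candidate routes:
J - H - G - I: 8 + 5 + 2 = 15
J - M - K - I: 4 + 4 + 9 = 17
J - K - I: 9 + 9 = 18
J - M - G - I: 4 + 5 + 2 = 11
Shortest: 11.

11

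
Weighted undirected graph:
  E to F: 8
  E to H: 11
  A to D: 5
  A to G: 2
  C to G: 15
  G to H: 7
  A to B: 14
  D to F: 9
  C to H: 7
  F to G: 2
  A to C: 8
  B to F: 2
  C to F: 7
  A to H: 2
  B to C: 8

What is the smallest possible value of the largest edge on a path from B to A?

2

Checking several routes:
B -> F -> C -> A: max(2, 7, 8) = 8
B -> F -> G -> A: max(2, 2, 2) = 2
B -> F -> C -> H -> G -> A: max(2, 7, 7, 7, 2) = 7
B -> F -> G -> H -> A: max(2, 2, 7, 2) = 7
B -> F -> G -> H -> C -> A: max(2, 2, 7, 7, 8) = 8
B -> F -> C -> H -> A: max(2, 7, 7, 2) = 7
Best route has worst link 2.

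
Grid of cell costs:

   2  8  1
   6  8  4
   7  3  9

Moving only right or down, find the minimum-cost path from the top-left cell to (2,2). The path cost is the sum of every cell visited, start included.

Best path: [0,0] → [0,1] → [0,2] → [1,2] → [2,2]
Cost: 2 + 8 + 1 + 4 + 9 = 24

24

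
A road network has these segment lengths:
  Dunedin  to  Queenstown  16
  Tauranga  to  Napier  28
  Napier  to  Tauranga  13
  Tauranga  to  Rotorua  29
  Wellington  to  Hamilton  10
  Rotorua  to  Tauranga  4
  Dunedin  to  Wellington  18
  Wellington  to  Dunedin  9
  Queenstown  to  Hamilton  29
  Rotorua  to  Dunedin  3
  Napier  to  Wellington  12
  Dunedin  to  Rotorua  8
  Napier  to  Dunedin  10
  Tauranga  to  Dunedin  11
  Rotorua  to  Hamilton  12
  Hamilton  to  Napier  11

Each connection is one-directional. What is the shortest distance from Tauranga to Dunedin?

Routes from Tauranga to Dunedin:
Tauranga -> Rotorua -> Hamilton -> Napier -> Wellington -> Dunedin: 29 + 12 + 11 + 12 + 9 = 73
Tauranga -> Rotorua -> Dunedin: 29 + 3 = 32
Tauranga -> Rotorua -> Hamilton -> Napier -> Dunedin: 29 + 12 + 11 + 10 = 62
Tauranga -> Dunedin: 11
Tauranga -> Napier -> Dunedin: 28 + 10 = 38
Tauranga -> Napier -> Wellington -> Dunedin: 28 + 12 + 9 = 49
The minimum is 11.

11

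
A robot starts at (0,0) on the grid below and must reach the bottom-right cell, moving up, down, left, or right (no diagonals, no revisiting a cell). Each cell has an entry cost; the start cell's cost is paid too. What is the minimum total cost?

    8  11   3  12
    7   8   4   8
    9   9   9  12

46

Path r0c0 → r0c1 → r0c2 → r1c2 → r1c3 → r2c3: 8 + 11 + 3 + 4 + 8 + 12 = 46.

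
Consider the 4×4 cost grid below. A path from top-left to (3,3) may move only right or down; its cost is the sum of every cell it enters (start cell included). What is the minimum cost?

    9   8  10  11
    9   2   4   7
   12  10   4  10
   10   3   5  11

43

Path [0,0]→[0,1]→[1,1]→[1,2]→[2,2]→[3,2]→[3,3]: 9 + 8 + 2 + 4 + 4 + 5 + 11 = 43.
For comparison, the top-then-right route costs 66.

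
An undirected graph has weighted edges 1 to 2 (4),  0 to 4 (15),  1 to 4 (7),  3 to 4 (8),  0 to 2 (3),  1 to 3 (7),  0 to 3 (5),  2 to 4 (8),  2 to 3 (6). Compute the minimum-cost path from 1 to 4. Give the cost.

7

Some routes from 1 to 4:
1 -> 4: 7
1 -> 3 -> 4: 7 + 8 = 15
1 -> 2 -> 4: 4 + 8 = 12
1 -> 2 -> 0 -> 3 -> 4: 4 + 3 + 5 + 8 = 20
1 -> 2 -> 3 -> 4: 4 + 6 + 8 = 18
Shortest: 7.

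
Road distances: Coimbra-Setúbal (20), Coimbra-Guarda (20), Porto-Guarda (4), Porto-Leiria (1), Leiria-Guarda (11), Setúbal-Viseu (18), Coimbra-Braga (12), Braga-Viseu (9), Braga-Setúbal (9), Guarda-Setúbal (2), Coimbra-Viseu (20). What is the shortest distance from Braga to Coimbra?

Checking several routes:
Braga - Setúbal - Coimbra: 9 + 20 = 29
Braga - Viseu - Coimbra: 9 + 20 = 29
Braga - Coimbra: 12
The minimum is 12.

12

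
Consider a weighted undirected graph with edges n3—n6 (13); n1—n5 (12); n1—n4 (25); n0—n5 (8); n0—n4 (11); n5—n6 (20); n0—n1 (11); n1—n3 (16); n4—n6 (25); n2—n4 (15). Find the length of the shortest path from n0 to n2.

26

A few of the n0→n2 routes:
n0 - n4 - n2: 11 + 15 = 26
n0 - n5 - n6 - n4 - n2: 8 + 20 + 25 + 15 = 68
n0 - n1 - n4 - n2: 11 + 25 + 15 = 51
n0 - n5 - n1 - n4 - n2: 8 + 12 + 25 + 15 = 60
n0 - n1 - n3 - n6 - n4 - n2: 11 + 16 + 13 + 25 + 15 = 80
Best route has total 26.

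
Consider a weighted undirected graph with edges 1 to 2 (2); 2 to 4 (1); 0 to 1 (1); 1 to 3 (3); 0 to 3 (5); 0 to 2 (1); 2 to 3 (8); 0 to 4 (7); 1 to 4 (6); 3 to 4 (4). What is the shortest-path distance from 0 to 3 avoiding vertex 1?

5

A few of the 0→3 routes:
0 → 2 → 4 → 3: 1 + 1 + 4 = 6
0 → 3: 5
0 → 4 → 3: 7 + 4 = 11
0 → 2 → 3: 1 + 8 = 9
Shortest: 5.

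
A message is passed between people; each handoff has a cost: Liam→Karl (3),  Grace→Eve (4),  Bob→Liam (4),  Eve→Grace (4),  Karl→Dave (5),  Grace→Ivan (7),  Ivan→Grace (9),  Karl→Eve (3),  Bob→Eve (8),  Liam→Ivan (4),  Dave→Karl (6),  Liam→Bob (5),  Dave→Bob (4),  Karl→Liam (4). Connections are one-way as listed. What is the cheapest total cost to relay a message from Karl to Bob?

Paths from Karl to Bob:
Karl-Liam-Bob: 4 + 5 = 9
Karl-Dave-Bob: 5 + 4 = 9
Best route has total 9.

9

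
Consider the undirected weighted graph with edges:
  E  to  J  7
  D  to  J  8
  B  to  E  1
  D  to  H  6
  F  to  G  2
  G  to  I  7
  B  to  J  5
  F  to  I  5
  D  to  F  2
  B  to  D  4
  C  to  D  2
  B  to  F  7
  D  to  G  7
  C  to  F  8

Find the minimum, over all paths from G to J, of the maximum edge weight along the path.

Some routes from G to J:
G → F → B → E → J: max(2, 7, 1, 7) = 7
G → F → B → J: max(2, 7, 5) = 7
G → F → D → B → J: max(2, 2, 4, 5) = 5
G → I → F → D → B → E → J: max(7, 5, 2, 4, 1, 7) = 7
G → F → D → B → E → J: max(2, 2, 4, 1, 7) = 7
G → I → F → D → B → J: max(7, 5, 2, 4, 5) = 7
The minimum achievable maximum is 5.

5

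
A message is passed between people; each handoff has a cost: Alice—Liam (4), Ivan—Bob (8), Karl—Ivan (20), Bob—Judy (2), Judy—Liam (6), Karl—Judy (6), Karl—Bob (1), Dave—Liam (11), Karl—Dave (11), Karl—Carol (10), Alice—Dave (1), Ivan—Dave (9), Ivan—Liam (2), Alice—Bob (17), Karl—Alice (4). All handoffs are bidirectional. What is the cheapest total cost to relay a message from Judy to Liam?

Comparing a few candidate routes:
Judy -> Bob -> Karl -> Dave -> Alice -> Liam: 2 + 1 + 11 + 1 + 4 = 19
Judy -> Bob -> Ivan -> Liam: 2 + 8 + 2 = 12
Judy -> Karl -> Alice -> Liam: 6 + 4 + 4 = 14
Judy -> Bob -> Karl -> Alice -> Liam: 2 + 1 + 4 + 4 = 11
Judy -> Liam: 6
Judy -> Karl -> Bob -> Ivan -> Liam: 6 + 1 + 8 + 2 = 17
The minimum is 6.

6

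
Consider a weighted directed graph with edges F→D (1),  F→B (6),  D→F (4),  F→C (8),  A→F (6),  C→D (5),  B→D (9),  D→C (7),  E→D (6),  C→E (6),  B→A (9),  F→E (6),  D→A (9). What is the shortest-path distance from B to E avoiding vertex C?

19

Candidate routes:
B-D-A-F-E: 9 + 9 + 6 + 6 = 30
B-D-F-E: 9 + 4 + 6 = 19
B-A-F-E: 9 + 6 + 6 = 21
Shortest: 19.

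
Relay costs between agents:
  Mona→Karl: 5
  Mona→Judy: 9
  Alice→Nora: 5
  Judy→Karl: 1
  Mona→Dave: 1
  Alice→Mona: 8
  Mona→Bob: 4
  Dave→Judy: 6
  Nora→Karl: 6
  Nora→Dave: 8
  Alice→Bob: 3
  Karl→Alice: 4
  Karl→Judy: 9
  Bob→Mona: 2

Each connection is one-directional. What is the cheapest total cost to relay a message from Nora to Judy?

Candidate routes:
Nora → Karl → Alice → Mona → Dave → Judy: 6 + 4 + 8 + 1 + 6 = 25
Nora → Dave → Judy: 8 + 6 = 14
Nora → Karl → Alice → Bob → Mona → Dave → Judy: 6 + 4 + 3 + 2 + 1 + 6 = 22
Nora → Karl → Alice → Bob → Mona → Judy: 6 + 4 + 3 + 2 + 9 = 24
Nora → Karl → Alice → Mona → Judy: 6 + 4 + 8 + 9 = 27
Nora → Karl → Judy: 6 + 9 = 15
Shortest: 14.

14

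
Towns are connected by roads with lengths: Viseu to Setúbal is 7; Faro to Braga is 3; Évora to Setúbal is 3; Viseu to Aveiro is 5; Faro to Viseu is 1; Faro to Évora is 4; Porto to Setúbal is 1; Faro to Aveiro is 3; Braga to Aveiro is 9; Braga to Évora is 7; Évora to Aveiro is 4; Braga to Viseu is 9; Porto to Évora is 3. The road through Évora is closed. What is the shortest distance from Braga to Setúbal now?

11

Checking several routes:
Braga - Faro - Viseu - Setúbal: 3 + 1 + 7 = 11
Braga - Viseu - Setúbal: 9 + 7 = 16
Braga - Faro - Aveiro - Viseu - Setúbal: 3 + 3 + 5 + 7 = 18
Shortest: 11.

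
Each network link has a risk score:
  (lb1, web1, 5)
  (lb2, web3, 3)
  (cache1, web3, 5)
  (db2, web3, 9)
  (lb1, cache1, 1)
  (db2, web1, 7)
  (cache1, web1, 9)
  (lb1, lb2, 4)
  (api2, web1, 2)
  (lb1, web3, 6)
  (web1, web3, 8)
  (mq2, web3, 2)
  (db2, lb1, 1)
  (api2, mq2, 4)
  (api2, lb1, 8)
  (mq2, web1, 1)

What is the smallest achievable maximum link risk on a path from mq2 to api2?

Comparing a few candidate routes:
mq2 → web1 → api2: max(1, 2) = 2
mq2 → web3 → cache1 → lb1 → web1 → api2: max(2, 5, 1, 5, 2) = 5
mq2 → web3 → cache1 → lb1 → db2 → web1 → api2: max(2, 5, 1, 1, 7, 2) = 7
mq2 → web3 → lb1 → web1 → api2: max(2, 6, 5, 2) = 6
mq2 → api2: max(4) = 4
mq2 → web3 → lb2 → lb1 → web1 → api2: max(2, 3, 4, 5, 2) = 5
The minimum achievable maximum is 2.

2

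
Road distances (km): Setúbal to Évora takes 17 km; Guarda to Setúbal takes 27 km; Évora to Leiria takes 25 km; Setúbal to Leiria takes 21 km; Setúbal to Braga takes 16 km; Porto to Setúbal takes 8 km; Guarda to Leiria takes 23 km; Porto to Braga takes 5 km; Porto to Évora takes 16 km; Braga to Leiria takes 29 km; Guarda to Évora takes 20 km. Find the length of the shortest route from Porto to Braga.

5

A few of the Porto→Braga routes:
Porto→Évora→Setúbal→Braga: 16 + 17 + 16 = 49
Porto→Braga: 5
Porto→Setúbal→Leiria→Braga: 8 + 21 + 29 = 58
Porto→Setúbal→Braga: 8 + 16 = 24
Porto→Évora→Leiria→Setúbal→Braga: 16 + 25 + 21 + 16 = 78
Porto→Évora→Leiria→Braga: 16 + 25 + 29 = 70
Shortest: 5 km.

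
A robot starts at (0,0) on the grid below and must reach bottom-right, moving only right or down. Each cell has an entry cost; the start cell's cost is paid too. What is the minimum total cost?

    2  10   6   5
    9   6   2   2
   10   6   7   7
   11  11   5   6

34

Take (0,0) → (1,0) → (1,1) → (1,2) → (1,3) → (2,3) → (3,3) for a total of 2 + 9 + 6 + 2 + 2 + 7 + 6 = 34.
For comparison, the top-then-right route costs 38.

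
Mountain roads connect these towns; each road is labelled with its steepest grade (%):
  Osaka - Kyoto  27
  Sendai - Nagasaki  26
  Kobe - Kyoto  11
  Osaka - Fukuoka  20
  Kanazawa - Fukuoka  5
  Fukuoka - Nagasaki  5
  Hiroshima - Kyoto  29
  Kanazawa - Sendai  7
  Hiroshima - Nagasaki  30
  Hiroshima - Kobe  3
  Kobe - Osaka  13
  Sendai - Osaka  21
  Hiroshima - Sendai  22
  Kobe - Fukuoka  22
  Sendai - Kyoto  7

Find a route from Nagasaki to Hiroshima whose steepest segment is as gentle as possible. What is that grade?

Some routes from Nagasaki to Hiroshima:
Nagasaki-Fukuoka-Osaka-Sendai-Kyoto-Kobe-Hiroshima: max(5, 20, 21, 7, 11, 3) = 21
Nagasaki-Fukuoka-Kanazawa-Sendai-Kyoto-Kobe-Hiroshima: max(5, 5, 7, 7, 11, 3) = 11
Nagasaki-Fukuoka-Osaka-Kobe-Hiroshima: max(5, 20, 13, 3) = 20
Nagasaki-Fukuoka-Kanazawa-Sendai-Osaka-Kobe-Hiroshima: max(5, 5, 7, 21, 13, 3) = 21
Smallest bottleneck: 11%.

11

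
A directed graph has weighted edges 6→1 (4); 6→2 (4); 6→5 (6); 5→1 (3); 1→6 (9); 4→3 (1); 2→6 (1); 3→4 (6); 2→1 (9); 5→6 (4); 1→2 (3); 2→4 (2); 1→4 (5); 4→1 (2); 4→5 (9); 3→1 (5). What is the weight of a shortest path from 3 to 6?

A few of the 3→6 routes:
3→1→2→6: 5 + 3 + 1 = 9
3→4→1→2→6: 6 + 2 + 3 + 1 = 12
3→1→6: 5 + 9 = 14
The minimum is 9.

9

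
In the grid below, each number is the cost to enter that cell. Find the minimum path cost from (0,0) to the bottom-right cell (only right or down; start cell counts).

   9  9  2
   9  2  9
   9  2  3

25

Path [0,0] -> [0,1] -> [1,1] -> [2,1] -> [2,2]: 9 + 9 + 2 + 2 + 3 = 25.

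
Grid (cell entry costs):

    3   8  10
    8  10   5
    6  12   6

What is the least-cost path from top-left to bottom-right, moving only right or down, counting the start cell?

32

Path r0c0 r0c1 r0c2 r1c2 r2c2: 3 + 8 + 10 + 5 + 6 = 32.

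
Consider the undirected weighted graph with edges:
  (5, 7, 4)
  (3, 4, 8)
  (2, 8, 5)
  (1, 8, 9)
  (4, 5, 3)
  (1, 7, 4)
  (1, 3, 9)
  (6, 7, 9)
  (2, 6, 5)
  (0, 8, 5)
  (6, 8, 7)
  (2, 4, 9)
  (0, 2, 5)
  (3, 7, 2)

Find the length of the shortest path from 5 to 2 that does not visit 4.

Comparing a few candidate routes:
5 → 7 → 1 → 8 → 2: 4 + 4 + 9 + 5 = 22
5 → 7 → 6 → 8 → 2: 4 + 9 + 7 + 5 = 25
5 → 7 → 1 → 8 → 6 → 2: 4 + 4 + 9 + 7 + 5 = 29
5 → 7 → 3 → 1 → 8 → 2: 4 + 2 + 9 + 9 + 5 = 29
5 → 7 → 6 → 2: 4 + 9 + 5 = 18
5 → 7 → 1 → 8 → 0 → 2: 4 + 4 + 9 + 5 + 5 = 27
Shortest: 18.

18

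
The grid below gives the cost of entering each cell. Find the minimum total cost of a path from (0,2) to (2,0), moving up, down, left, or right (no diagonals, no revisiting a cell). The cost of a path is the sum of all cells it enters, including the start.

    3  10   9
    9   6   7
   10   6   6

Path (0,2) → (1,2) → (1,1) → (2,1) → (2,0): 9 + 7 + 6 + 6 + 10 = 38.

38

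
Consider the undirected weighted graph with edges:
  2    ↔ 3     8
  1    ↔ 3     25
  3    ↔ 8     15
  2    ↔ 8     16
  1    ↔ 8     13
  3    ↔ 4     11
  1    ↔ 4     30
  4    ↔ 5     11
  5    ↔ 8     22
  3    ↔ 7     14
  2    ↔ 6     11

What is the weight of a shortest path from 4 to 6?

30

Checking several routes:
4-5-8-3-2-6: 11 + 22 + 15 + 8 + 11 = 67
4-3-8-2-6: 11 + 15 + 16 + 11 = 53
4-3-2-6: 11 + 8 + 11 = 30
4-5-8-2-6: 11 + 22 + 16 + 11 = 60
Best route has total 30.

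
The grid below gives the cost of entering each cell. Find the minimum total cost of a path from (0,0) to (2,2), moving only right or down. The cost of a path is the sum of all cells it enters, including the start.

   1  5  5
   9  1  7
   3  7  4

One optimal route is r0c0 -> r0c1 -> r1c1 -> r1c2 -> r2c2.
Its cost is 1 + 5 + 1 + 7 + 4 = 18.

18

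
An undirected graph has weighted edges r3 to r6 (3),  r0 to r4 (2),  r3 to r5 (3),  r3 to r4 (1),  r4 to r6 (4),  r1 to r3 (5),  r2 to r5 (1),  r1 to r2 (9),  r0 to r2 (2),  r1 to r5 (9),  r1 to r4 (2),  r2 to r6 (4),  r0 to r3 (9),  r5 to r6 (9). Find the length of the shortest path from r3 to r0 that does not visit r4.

Some routes from r3 to r0 avoiding r4:
r3 - r0: 9
r3 - r5 - r2 - r0: 3 + 1 + 2 = 6
r3 - r6 - r2 - r0: 3 + 4 + 2 = 9
Shortest: 6.

6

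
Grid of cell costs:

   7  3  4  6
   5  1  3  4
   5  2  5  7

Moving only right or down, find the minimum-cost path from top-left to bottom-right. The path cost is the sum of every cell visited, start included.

25

Path [0,0] -> [0,1] -> [1,1] -> [1,2] -> [1,3] -> [2,3]: 7 + 3 + 1 + 3 + 4 + 7 = 25.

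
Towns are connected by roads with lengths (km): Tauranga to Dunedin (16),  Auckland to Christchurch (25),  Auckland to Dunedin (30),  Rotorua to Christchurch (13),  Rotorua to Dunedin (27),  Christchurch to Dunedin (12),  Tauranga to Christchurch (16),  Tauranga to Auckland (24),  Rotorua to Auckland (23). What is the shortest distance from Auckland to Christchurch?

25

Some routes from Auckland to Christchurch:
Auckland-Christchurch: 25
Auckland-Tauranga-Christchurch: 24 + 16 = 40
Auckland-Rotorua-Christchurch: 23 + 13 = 36
Shortest: 25 km.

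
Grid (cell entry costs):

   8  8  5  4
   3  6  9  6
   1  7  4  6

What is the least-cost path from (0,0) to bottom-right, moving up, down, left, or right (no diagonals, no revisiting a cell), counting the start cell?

29

One optimal route is [0,0] -> [1,0] -> [2,0] -> [2,1] -> [2,2] -> [2,3].
Its cost is 8 + 3 + 1 + 7 + 4 + 6 = 29.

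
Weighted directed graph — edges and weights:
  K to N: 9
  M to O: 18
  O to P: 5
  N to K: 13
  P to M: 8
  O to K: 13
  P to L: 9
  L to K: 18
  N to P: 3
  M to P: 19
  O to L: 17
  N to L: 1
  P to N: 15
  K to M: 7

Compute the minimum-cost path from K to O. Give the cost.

Paths from K to O:
K → M → O: 7 + 18 = 25
K → N → P → M → O: 9 + 3 + 8 + 18 = 38
Best route has total 25.

25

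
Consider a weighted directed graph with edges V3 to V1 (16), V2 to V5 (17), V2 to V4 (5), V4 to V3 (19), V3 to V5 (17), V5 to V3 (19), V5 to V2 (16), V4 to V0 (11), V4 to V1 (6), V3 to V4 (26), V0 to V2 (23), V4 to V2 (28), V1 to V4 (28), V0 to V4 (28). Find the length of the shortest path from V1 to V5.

64

Routes from V1 to V5:
V1→V4→V3→V5: 28 + 19 + 17 = 64
V1→V4→V2→V5: 28 + 28 + 17 = 73
V1→V4→V0→V2→V5: 28 + 11 + 23 + 17 = 79
Best route has total 64.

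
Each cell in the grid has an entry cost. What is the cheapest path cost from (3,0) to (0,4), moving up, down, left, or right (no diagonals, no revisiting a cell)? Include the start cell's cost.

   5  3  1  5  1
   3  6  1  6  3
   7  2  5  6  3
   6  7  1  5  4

27

One optimal route is (3,0) (3,1) (3,2) (2,2) (1,2) (0,2) (0,3) (0,4).
Its cost is 6 + 7 + 1 + 5 + 1 + 1 + 5 + 1 = 27.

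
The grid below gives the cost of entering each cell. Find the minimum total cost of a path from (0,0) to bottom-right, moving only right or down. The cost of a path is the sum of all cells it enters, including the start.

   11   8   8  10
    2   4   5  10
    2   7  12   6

38

Best path: [0,0]→[1,0]→[1,1]→[1,2]→[1,3]→[2,3]
Cost: 11 + 2 + 4 + 5 + 10 + 6 = 38
(Top row then right column would cost 53.)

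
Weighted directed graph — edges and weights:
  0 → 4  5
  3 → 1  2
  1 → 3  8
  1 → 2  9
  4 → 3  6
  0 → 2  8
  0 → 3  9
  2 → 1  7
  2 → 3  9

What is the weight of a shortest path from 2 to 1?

Routes from 2 to 1:
2-1: 7
2-3-1: 9 + 2 = 11
Best route has total 7.

7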